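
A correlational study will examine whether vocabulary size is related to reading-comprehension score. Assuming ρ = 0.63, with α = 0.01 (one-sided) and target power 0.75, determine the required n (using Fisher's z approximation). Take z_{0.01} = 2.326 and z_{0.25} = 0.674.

Fisher's z: C = ½·ln((1+r)/(1−r)) = ½·ln(4.4054) = 0.7414.
n = ((z_{α} + z_β)/C)² + 3.
(2.326 + 0.674) / 0.7414 = 3.000 / 0.7414 = 4.046.
n = 4.046² + 3 = 16.37 + 3 = 19.4.
Round up.

n = 20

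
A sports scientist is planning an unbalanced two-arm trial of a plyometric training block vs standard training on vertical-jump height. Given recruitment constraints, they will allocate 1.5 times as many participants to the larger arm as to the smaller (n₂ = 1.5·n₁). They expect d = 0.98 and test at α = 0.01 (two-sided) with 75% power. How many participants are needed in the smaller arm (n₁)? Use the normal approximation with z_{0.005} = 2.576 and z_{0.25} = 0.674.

n₁ = 19

With allocation ratio k = n₂/n₁ = 1.5, Var(x̄₁−x̄₂) = σ²(1/n₁ + 1/(k·n₁)) = σ²·(k+1)/(k·n₁).
So n₁ = (1 + 1/k)·((z_{α/2} + z_β)/d)² = 1.667 × (3.250/0.98)².
n₁ = 1.667 × 11.00 = 18.3.
Round up: n₁ = 19, giving n₂ = ⌈1.5 × 19⌉ = ⌈28.5⌉ = 29.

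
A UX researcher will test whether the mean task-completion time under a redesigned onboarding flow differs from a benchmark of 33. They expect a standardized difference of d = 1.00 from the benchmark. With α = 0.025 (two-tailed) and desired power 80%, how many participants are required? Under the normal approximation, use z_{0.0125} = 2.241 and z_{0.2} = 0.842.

For a one-sample test: n = ((z_{α/2} + z_β) / d)².
z_{α/2} + z_β = 2.241 + 0.842 = 3.083.
n = (3.083 / 1.00)² = 3.083² = 9.50.
Round up.

n = 10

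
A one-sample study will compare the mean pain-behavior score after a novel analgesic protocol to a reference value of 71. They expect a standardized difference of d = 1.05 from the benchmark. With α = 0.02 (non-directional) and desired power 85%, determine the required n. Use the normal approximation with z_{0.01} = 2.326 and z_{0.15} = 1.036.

n = 11

For a one-sample test: n = ((z_{α/2} + z_β) / d)².
z_{α/2} + z_β = 2.326 + 1.036 = 3.362.
n = (3.362 / 1.05)² = 3.202² = 10.25.
Round up.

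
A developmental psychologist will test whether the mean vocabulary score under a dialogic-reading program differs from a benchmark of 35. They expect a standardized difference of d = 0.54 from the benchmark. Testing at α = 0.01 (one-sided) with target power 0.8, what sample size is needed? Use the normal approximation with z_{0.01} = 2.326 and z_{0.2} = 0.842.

n = 35

For a one-sample test: n = ((z_{α} + z_β) / d)².
z_{α} + z_β = 2.326 + 0.842 = 3.168.
n = (3.168 / 0.54)² = 5.867² = 34.42.
Round up.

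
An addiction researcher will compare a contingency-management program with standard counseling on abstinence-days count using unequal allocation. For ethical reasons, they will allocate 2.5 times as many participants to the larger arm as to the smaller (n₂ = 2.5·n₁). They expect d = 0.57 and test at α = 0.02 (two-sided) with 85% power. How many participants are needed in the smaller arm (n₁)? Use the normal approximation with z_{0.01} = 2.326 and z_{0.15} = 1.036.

With allocation ratio k = n₂/n₁ = 2.5, Var(x̄₁−x̄₂) = σ²(1/n₁ + 1/(k·n₁)) = σ²·(k+1)/(k·n₁).
So n₁ = (1 + 1/k)·((z_{α/2} + z_β)/d)² = 1.400 × (3.362/0.57)².
n₁ = 1.400 × 34.79 = 48.7.
Round up: n₁ = 49, giving n₂ = ⌈2.5 × 49⌉ = ⌈122.5⌉ = 123.

n₁ = 49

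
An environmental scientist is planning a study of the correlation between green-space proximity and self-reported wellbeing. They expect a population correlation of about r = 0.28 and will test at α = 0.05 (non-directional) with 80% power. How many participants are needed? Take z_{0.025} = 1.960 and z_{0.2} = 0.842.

Fisher's z: C = ½·ln((1+r)/(1−r)) = ½·ln(1.7778) = 0.2877.
n = ((z_{α/2} + z_β)/C)² + 3.
(1.960 + 0.842) / 0.2877 = 2.802 / 0.2877 = 9.739.
n = 9.739² + 3 = 94.85 + 3 = 97.9.
Round up.

n = 98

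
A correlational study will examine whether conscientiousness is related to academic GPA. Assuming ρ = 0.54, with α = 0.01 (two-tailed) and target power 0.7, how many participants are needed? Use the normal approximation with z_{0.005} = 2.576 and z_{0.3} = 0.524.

Fisher's z: C = ½·ln((1+r)/(1−r)) = ½·ln(3.3478) = 0.6042.
n = ((z_{α/2} + z_β)/C)² + 3.
(2.576 + 0.524) / 0.6042 = 3.100 / 0.6042 = 5.131.
n = 5.131² + 3 = 26.32 + 3 = 29.3.
Round up.

n = 30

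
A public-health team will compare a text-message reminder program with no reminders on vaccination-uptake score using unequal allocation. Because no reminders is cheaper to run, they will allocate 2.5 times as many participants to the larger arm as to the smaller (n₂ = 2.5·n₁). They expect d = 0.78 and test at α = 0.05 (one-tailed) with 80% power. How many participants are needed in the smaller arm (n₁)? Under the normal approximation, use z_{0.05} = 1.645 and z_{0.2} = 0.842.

n₁ = 15

With allocation ratio k = n₂/n₁ = 2.5, Var(x̄₁−x̄₂) = σ²(1/n₁ + 1/(k·n₁)) = σ²·(k+1)/(k·n₁).
So n₁ = (1 + 1/k)·((z_{α} + z_β)/d)² = 1.400 × (2.487/0.78)².
n₁ = 1.400 × 10.17 = 14.2.
Round up: n₁ = 15, giving n₂ = ⌈2.5 × 15⌉ = ⌈37.5⌉ = 38.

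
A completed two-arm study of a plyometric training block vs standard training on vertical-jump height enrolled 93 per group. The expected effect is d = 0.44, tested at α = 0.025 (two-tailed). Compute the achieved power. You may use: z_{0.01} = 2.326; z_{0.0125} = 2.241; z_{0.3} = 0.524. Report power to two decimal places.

power ≈ 0.78

For two equal groups, power = Φ(d·√(n/2) − z_{α/2}).
d·√(n/2) = 0.44 × √(93/2) = 0.44 × 6.819 = 3.000.
z_β = 3.000 − 2.241 = 0.759.
Power = Φ(0.759) = 0.776.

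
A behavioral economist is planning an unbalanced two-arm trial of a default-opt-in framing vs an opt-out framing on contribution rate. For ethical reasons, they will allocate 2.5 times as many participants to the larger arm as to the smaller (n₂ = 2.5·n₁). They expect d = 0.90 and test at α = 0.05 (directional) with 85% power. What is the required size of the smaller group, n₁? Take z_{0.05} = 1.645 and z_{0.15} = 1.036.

With allocation ratio k = n₂/n₁ = 2.5, Var(x̄₁−x̄₂) = σ²(1/n₁ + 1/(k·n₁)) = σ²·(k+1)/(k·n₁).
So n₁ = (1 + 1/k)·((z_{α} + z_β)/d)² = 1.400 × (2.681/0.90)².
n₁ = 1.400 × 8.87 = 12.4.
Round up: n₁ = 13, giving n₂ = ⌈2.5 × 13⌉ = ⌈32.5⌉ = 33.

n₁ = 13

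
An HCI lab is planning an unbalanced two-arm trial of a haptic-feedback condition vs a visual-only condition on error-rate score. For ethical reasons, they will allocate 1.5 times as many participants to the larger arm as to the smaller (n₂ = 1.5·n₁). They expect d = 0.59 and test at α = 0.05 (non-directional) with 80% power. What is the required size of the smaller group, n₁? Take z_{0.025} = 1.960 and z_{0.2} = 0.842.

n₁ = 38

With allocation ratio k = n₂/n₁ = 1.5, Var(x̄₁−x̄₂) = σ²(1/n₁ + 1/(k·n₁)) = σ²·(k+1)/(k·n₁).
So n₁ = (1 + 1/k)·((z_{α/2} + z_β)/d)² = 1.667 × (2.802/0.59)².
n₁ = 1.667 × 22.55 = 37.6.
Round up: n₁ = 38, giving n₂ = 1.5 × 38 = 57.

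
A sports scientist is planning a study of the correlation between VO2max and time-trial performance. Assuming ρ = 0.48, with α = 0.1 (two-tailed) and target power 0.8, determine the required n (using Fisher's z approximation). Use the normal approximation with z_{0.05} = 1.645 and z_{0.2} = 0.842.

n = 26

Fisher's z: C = ½·ln((1+r)/(1−r)) = ½·ln(2.8462) = 0.5230.
n = ((z_{α/2} + z_β)/C)² + 3.
(1.645 + 0.842) / 0.5230 = 2.487 / 0.5230 = 4.755.
n = 4.755² + 3 = 22.61 + 3 = 25.6.
Round up.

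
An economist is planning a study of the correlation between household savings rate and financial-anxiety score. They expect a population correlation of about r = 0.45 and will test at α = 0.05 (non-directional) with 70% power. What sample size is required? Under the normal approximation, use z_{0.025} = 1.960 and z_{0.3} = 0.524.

n = 30

Fisher's z: C = ½·ln((1+r)/(1−r)) = ½·ln(2.6364) = 0.4847.
n = ((z_{α/2} + z_β)/C)² + 3.
(1.960 + 0.524) / 0.4847 = 2.484 / 0.4847 = 5.125.
n = 5.125² + 3 = 26.26 + 3 = 29.3.
Round up.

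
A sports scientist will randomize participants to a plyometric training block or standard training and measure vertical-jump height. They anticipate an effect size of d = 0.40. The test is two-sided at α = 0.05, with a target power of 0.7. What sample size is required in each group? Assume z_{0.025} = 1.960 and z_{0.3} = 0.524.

n = 78 per group

For two independent groups with equal n: n = 2·((z_{α/2} + z_β) / d)².
z_{α/2} + z_β = 1.960 + 0.524 = 2.484.
n = 2 × (2.484 / 0.40)² = 2 × 6.210² = 2 × 38.56 = 77.1.
Round up to the next whole participant.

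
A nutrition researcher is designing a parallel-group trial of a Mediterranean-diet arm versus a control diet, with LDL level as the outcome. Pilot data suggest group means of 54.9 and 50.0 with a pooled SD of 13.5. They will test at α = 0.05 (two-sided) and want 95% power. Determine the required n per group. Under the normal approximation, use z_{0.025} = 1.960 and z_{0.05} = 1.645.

n = 198 per group

Cohen's d = |M₁ − M₂| / SD_pooled = |54.9 − 50.0| / 13.5 = 4.9 / 13.5 = 0.363.
For two independent groups with equal n: n = 2·((z_{α/2} + z_β) / d)².
z_{α/2} + z_β = 1.960 + 1.645 = 3.605.
n = 2 × (3.605 / 0.363)² = 2 × 9.931² = 2 × 98.63 = 197.3.
Round up to the next whole participant.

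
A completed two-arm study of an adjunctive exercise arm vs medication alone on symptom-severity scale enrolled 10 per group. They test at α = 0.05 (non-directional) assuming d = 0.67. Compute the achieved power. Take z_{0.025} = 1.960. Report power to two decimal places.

power ≈ 0.32

For two equal groups, power = Φ(d·√(n/2) − z_{α/2}).
d·√(n/2) = 0.67 × √(10/2) = 0.67 × 2.236 = 1.498.
z_β = 1.498 − 1.960 = -0.462.
Power = Φ(-0.462) = 0.322.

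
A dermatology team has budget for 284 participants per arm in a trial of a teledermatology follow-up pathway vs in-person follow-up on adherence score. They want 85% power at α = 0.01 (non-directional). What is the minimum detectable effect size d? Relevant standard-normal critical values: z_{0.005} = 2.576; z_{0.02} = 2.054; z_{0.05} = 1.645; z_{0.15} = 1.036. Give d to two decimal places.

For two independent groups of n = 284 each: d_min = (z_{α/2} + z_β)·√(2/n).
z-sum = 2.576 + 1.036 = 3.612.
d_min = 3.612 × √(2/284) = 3.612 × 0.0839 = 0.303.

d_min ≈ 0.30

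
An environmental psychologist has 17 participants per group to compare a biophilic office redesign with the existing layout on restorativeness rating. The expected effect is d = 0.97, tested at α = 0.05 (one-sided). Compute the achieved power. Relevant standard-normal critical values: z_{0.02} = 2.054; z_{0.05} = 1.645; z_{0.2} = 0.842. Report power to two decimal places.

power ≈ 0.88

For two equal groups, power = Φ(d·√(n/2) − z_{α}).
d·√(n/2) = 0.97 × √(17/2) = 0.97 × 2.915 = 2.828.
z_β = 2.828 − 1.645 = 1.183.
Power = Φ(1.183) = 0.882.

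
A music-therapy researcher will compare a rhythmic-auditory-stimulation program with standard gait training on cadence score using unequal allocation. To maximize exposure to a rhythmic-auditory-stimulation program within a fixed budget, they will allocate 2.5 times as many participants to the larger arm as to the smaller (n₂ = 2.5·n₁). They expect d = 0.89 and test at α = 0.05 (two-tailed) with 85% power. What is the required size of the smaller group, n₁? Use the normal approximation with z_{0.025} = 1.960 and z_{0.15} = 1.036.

With allocation ratio k = n₂/n₁ = 2.5, Var(x̄₁−x̄₂) = σ²(1/n₁ + 1/(k·n₁)) = σ²·(k+1)/(k·n₁).
So n₁ = (1 + 1/k)·((z_{α/2} + z_β)/d)² = 1.400 × (2.996/0.89)².
n₁ = 1.400 × 11.33 = 15.9.
Round up: n₁ = 16, giving n₂ = 2.5 × 16 = 40.

n₁ = 16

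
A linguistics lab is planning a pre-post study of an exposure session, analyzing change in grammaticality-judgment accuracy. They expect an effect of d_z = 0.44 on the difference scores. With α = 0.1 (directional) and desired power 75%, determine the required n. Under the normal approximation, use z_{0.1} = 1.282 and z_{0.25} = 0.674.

For a paired (one-sample on differences) test: n = ((z_{α} + z_β) / d)².
z_{α} + z_β = 1.282 + 0.674 = 1.956.
n = (1.956 / 0.44)² = 4.445² = 19.76.
Round up.

n = 20 pairs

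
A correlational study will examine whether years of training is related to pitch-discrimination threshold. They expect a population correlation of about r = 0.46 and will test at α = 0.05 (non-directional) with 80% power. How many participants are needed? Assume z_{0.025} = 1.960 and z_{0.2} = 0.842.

Fisher's z: C = ½·ln((1+r)/(1−r)) = ½·ln(2.7037) = 0.4973.
n = ((z_{α/2} + z_β)/C)² + 3.
(1.960 + 0.842) / 0.4973 = 2.802 / 0.4973 = 5.634.
n = 5.634² + 3 = 31.75 + 3 = 34.7.
Round up.

n = 35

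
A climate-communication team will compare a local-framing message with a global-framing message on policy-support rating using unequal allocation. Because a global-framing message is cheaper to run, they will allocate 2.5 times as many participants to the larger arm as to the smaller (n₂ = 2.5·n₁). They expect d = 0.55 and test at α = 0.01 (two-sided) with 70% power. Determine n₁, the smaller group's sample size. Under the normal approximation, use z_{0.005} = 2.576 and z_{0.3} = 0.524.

With allocation ratio k = n₂/n₁ = 2.5, Var(x̄₁−x̄₂) = σ²(1/n₁ + 1/(k·n₁)) = σ²·(k+1)/(k·n₁).
So n₁ = (1 + 1/k)·((z_{α/2} + z_β)/d)² = 1.400 × (3.100/0.55)².
n₁ = 1.400 × 31.77 = 44.5.
Round up: n₁ = 45, giving n₂ = ⌈2.5 × 45⌉ = ⌈112.5⌉ = 113.

n₁ = 45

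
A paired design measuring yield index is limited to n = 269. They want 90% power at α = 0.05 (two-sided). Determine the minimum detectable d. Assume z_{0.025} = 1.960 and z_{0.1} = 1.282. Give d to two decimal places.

d_min ≈ 0.20

For a single sample (or paired design) of n = 269: d_min = (z_{α/2} + z_β)/√n.
z-sum = 1.960 + 1.282 = 3.242.
d_min = 3.242 / √269 = 3.242 / 16.401 = 0.198.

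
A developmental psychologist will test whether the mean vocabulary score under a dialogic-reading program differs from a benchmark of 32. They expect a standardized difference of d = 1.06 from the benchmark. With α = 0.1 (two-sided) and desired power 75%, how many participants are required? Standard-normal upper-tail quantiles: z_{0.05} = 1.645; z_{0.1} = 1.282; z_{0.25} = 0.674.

n = 5

For a one-sample test: n = ((z_{α/2} + z_β) / d)².
z_{α/2} + z_β = 1.645 + 0.674 = 2.319.
n = (2.319 / 1.06)² = 2.188² = 4.79.
Round up.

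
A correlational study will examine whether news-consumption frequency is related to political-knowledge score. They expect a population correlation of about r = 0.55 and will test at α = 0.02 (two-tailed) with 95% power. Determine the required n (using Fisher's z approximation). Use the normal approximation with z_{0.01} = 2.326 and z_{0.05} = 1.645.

Fisher's z: C = ½·ln((1+r)/(1−r)) = ½·ln(3.4444) = 0.6184.
n = ((z_{α/2} + z_β)/C)² + 3.
(2.326 + 1.645) / 0.6184 = 3.971 / 0.6184 = 6.421.
n = 6.421² + 3 = 41.23 + 3 = 44.2.
Round up.

n = 45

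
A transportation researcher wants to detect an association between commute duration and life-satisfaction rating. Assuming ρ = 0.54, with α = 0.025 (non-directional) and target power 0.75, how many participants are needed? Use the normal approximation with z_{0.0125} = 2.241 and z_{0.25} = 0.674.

n = 27

Fisher's z: C = ½·ln((1+r)/(1−r)) = ½·ln(3.3478) = 0.6042.
n = ((z_{α/2} + z_β)/C)² + 3.
(2.241 + 0.674) / 0.6042 = 2.915 / 0.6042 = 4.825.
n = 4.825² + 3 = 23.28 + 3 = 26.3.
Round up.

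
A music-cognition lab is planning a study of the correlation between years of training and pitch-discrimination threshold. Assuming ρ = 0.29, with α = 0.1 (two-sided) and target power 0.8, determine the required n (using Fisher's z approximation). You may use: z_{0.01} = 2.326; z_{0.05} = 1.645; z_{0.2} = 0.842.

n = 73

Fisher's z: C = ½·ln((1+r)/(1−r)) = ½·ln(1.8169) = 0.2986.
n = ((z_{α/2} + z_β)/C)² + 3.
(1.645 + 0.842) / 0.2986 = 2.487 / 0.2986 = 8.329.
n = 8.329² + 3 = 69.37 + 3 = 72.4.
Round up.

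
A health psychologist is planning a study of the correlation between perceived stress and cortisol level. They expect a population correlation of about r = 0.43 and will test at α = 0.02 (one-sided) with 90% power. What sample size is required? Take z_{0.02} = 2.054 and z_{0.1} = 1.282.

Fisher's z: C = ½·ln((1+r)/(1−r)) = ½·ln(2.5088) = 0.4599.
n = ((z_{α} + z_β)/C)² + 3.
(2.054 + 1.282) / 0.4599 = 3.336 / 0.4599 = 7.254.
n = 7.254² + 3 = 52.62 + 3 = 55.6.
Round up.

n = 56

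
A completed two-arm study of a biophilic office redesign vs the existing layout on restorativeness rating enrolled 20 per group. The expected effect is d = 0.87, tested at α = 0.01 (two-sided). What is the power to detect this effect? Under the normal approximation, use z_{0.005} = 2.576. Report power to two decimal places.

power ≈ 0.57

For two equal groups, power = Φ(d·√(n/2) − z_{α/2}).
d·√(n/2) = 0.87 × √(20/2) = 0.87 × 3.162 = 2.751.
z_β = 2.751 − 2.576 = 0.175.
Power = Φ(0.175) = 0.570.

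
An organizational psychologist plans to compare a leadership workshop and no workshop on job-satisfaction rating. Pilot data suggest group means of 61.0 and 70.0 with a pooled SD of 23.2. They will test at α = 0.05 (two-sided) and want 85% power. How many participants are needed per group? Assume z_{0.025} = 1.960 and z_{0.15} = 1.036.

Cohen's d = |M₁ − M₂| / SD_pooled = |61.0 − 70.0| / 23.2 = 9.0 / 23.2 = 0.388.
For two independent groups with equal n: n = 2·((z_{α/2} + z_β) / d)².
z_{α/2} + z_β = 1.960 + 1.036 = 2.996.
n = 2 × (2.996 / 0.388)² = 2 × 7.722² = 2 × 59.62 = 119.2.
Round up to the next whole participant.

n = 120 per group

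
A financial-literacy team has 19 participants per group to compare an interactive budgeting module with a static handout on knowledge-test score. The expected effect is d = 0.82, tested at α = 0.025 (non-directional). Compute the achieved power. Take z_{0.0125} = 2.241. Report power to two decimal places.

For two equal groups, power = Φ(d·√(n/2) − z_{α/2}).
d·√(n/2) = 0.82 × √(19/2) = 0.82 × 3.082 = 2.527.
z_β = 2.527 − 2.241 = 0.286.
Power = Φ(0.286) = 0.613.

power ≈ 0.61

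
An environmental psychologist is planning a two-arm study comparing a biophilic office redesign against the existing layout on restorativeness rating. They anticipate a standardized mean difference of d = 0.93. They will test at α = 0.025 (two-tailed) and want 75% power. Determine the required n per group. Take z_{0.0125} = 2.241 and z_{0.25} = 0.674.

For two independent groups with equal n: n = 2·((z_{α/2} + z_β) / d)².
z_{α/2} + z_β = 2.241 + 0.674 = 2.915.
n = 2 × (2.915 / 0.93)² = 2 × 3.134² = 2 × 9.82 = 19.6.
Round up to the next whole participant.

n = 20 per group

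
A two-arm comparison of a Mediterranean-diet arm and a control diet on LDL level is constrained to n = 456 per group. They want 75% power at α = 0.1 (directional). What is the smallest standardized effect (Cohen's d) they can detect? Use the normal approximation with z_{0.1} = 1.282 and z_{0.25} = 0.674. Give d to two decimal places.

For two independent groups of n = 456 each: d_min = (z_{α} + z_β)·√(2/n).
z-sum = 1.282 + 0.674 = 1.956.
d_min = 1.956 × √(2/456) = 1.956 × 0.0662 = 0.130.

d_min ≈ 0.13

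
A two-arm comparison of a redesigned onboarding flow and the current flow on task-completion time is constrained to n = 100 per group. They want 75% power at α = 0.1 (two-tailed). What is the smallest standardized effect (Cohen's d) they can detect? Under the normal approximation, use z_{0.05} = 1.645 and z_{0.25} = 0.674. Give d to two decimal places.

For two independent groups of n = 100 each: d_min = (z_{α/2} + z_β)·√(2/n).
z-sum = 1.645 + 0.674 = 2.319.
d_min = 2.319 × √(2/100) = 2.319 × 0.1414 = 0.328.

d_min ≈ 0.33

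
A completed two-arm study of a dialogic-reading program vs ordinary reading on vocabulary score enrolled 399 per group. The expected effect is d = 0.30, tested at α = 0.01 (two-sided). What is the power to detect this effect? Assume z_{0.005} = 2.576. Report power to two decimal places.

power ≈ 0.95

For two equal groups, power = Φ(d·√(n/2) − z_{α/2}).
d·√(n/2) = 0.30 × √(399/2) = 0.30 × 14.124 = 4.237.
z_β = 4.237 − 2.576 = 1.661.
Power = Φ(1.661) = 0.952.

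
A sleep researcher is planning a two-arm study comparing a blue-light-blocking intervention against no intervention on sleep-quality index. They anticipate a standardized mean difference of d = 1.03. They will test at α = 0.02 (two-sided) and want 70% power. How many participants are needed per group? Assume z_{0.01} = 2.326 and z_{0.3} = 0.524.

For two independent groups with equal n: n = 2·((z_{α/2} + z_β) / d)².
z_{α/2} + z_β = 2.326 + 0.524 = 2.850.
n = 2 × (2.850 / 1.03)² = 2 × 2.767² = 2 × 7.66 = 15.3.
Round up to the next whole participant.

n = 16 per group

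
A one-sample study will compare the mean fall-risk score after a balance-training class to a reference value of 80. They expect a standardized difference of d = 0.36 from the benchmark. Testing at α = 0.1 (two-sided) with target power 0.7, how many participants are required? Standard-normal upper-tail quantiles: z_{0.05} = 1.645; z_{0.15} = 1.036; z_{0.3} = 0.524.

For a one-sample test: n = ((z_{α/2} + z_β) / d)².
z_{α/2} + z_β = 1.645 + 0.524 = 2.169.
n = (2.169 / 0.36)² = 6.025² = 36.30.
Round up.

n = 37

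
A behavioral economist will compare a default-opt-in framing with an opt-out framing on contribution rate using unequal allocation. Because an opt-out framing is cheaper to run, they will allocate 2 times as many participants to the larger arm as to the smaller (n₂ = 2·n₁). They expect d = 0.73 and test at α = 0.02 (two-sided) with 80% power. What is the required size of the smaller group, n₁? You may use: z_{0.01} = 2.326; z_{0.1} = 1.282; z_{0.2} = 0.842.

With allocation ratio k = n₂/n₁ = 2, Var(x̄₁−x̄₂) = σ²(1/n₁ + 1/(k·n₁)) = σ²·(k+1)/(k·n₁).
So n₁ = (1 + 1/k)·((z_{α/2} + z_β)/d)² = 1.500 × (3.168/0.73)².
n₁ = 1.500 × 18.83 = 28.2.
Round up: n₁ = 29, giving n₂ = 2 × 29 = 58.

n₁ = 29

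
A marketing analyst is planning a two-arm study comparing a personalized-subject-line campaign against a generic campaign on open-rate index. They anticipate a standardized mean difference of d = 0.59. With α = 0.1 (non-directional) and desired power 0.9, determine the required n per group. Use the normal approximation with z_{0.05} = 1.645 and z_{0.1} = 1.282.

n = 50 per group

For two independent groups with equal n: n = 2·((z_{α/2} + z_β) / d)².
z_{α/2} + z_β = 1.645 + 1.282 = 2.927.
n = 2 × (2.927 / 0.59)² = 2 × 4.961² = 2 × 24.61 = 49.2.
Round up to the next whole participant.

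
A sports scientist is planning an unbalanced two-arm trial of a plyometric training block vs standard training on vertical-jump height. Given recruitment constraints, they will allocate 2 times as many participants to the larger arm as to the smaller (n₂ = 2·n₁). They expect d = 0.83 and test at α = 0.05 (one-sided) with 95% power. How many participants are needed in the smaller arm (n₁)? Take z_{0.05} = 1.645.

n₁ = 24

With allocation ratio k = n₂/n₁ = 2, Var(x̄₁−x̄₂) = σ²(1/n₁ + 1/(k·n₁)) = σ²·(k+1)/(k·n₁).
So n₁ = (1 + 1/k)·((z_{α} + z_β)/d)² = 1.500 × (3.290/0.83)².
n₁ = 1.500 × 15.71 = 23.6.
Round up: n₁ = 24, giving n₂ = 2 × 24 = 48.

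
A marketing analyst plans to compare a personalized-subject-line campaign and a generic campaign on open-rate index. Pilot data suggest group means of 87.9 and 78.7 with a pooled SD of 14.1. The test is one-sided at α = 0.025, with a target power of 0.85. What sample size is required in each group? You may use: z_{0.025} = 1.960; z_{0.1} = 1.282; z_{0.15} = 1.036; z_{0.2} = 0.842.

Cohen's d = |M₁ − M₂| / SD_pooled = |87.9 − 78.7| / 14.1 = 9.2 / 14.1 = 0.652.
For two independent groups with equal n: n = 2·((z_{α} + z_β) / d)².
z_{α} + z_β = 1.960 + 1.036 = 2.996.
n = 2 × (2.996 / 0.652)² = 2 × 4.595² = 2 × 21.11 = 42.2.
Round up to the next whole participant.

n = 43 per group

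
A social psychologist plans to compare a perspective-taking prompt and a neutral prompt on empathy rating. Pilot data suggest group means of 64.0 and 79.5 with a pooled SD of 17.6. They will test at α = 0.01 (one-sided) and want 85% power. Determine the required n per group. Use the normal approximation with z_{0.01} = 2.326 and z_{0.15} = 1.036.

Cohen's d = |M₁ − M₂| / SD_pooled = |64.0 − 79.5| / 17.6 = 15.5 / 17.6 = 0.881.
For two independent groups with equal n: n = 2·((z_{α} + z_β) / d)².
z_{α} + z_β = 2.326 + 1.036 = 3.362.
n = 2 × (3.362 / 0.881)² = 2 × 3.816² = 2 × 14.56 = 29.1.
Round up to the next whole participant.

n = 30 per group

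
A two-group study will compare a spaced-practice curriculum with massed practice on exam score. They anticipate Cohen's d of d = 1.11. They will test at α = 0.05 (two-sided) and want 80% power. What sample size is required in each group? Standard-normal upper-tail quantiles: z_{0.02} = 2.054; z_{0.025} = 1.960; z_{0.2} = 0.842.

For two independent groups with equal n: n = 2·((z_{α/2} + z_β) / d)².
z_{α/2} + z_β = 1.960 + 0.842 = 2.802.
n = 2 × (2.802 / 1.11)² = 2 × 2.524² = 2 × 6.37 = 12.7.
Round up to the next whole participant.

n = 13 per group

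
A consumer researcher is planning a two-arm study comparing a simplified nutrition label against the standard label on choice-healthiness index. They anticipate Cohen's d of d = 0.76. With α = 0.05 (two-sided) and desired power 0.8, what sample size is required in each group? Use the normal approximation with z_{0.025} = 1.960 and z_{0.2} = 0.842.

n = 28 per group

For two independent groups with equal n: n = 2·((z_{α/2} + z_β) / d)².
z_{α/2} + z_β = 1.960 + 0.842 = 2.802.
n = 2 × (2.802 / 0.76)² = 2 × 3.687² = 2 × 13.59 = 27.2.
Round up to the next whole participant.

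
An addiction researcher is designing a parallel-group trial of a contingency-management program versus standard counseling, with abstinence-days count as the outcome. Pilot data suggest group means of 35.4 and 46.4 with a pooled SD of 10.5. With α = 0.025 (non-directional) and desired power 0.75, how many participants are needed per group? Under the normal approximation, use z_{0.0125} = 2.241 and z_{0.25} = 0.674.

n = 16 per group

Cohen's d = |M₁ − M₂| / SD_pooled = |35.4 − 46.4| / 10.5 = 11.0 / 10.5 = 1.048.
For two independent groups with equal n: n = 2·((z_{α/2} + z_β) / d)².
z_{α/2} + z_β = 2.241 + 0.674 = 2.915.
n = 2 × (2.915 / 1.048)² = 2 × 2.781² = 2 × 7.74 = 15.5.
Round up to the next whole participant.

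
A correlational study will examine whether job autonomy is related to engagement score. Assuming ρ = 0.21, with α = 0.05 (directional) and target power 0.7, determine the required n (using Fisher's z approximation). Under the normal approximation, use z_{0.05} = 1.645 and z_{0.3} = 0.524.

n = 107

Fisher's z: C = ½·ln((1+r)/(1−r)) = ½·ln(1.5316) = 0.2132.
n = ((z_{α} + z_β)/C)² + 3.
(1.645 + 0.524) / 0.2132 = 2.169 / 0.2132 = 10.174.
n = 10.174² + 3 = 103.50 + 3 = 106.5.
Round up.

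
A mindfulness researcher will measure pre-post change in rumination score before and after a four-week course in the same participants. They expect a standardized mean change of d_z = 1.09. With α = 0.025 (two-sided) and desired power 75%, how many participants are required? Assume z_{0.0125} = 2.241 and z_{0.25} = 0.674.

For a paired (one-sample on differences) test: n = ((z_{α/2} + z_β) / d)².
z_{α/2} + z_β = 2.241 + 0.674 = 2.915.
n = (2.915 / 1.09)² = 2.674² = 7.15.
Round up.

n = 8 pairs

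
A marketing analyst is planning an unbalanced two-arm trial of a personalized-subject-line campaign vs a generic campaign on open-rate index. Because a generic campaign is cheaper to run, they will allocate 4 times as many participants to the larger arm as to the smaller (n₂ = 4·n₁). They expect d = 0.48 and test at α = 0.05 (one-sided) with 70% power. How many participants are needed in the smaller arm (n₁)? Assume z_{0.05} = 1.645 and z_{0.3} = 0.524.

With allocation ratio k = n₂/n₁ = 4, Var(x̄₁−x̄₂) = σ²(1/n₁ + 1/(k·n₁)) = σ²·(k+1)/(k·n₁).
So n₁ = (1 + 1/k)·((z_{α} + z_β)/d)² = 1.250 × (2.169/0.48)².
n₁ = 1.250 × 20.42 = 25.5.
Round up: n₁ = 26, giving n₂ = 4 × 26 = 104.

n₁ = 26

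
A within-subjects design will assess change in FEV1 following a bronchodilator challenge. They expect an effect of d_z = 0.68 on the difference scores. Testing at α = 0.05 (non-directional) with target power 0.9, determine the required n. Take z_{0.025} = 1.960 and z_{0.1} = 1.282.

For a paired (one-sample on differences) test: n = ((z_{α/2} + z_β) / d)².
z_{α/2} + z_β = 1.960 + 1.282 = 3.242.
n = (3.242 / 0.68)² = 4.768² = 22.73.
Round up.

n = 23 pairs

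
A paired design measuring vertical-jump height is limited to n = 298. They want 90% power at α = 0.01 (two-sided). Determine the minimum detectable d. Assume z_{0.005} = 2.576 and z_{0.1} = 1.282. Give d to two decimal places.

For a single sample (or paired design) of n = 298: d_min = (z_{α/2} + z_β)/√n.
z-sum = 2.576 + 1.282 = 3.858.
d_min = 3.858 / √298 = 3.858 / 17.263 = 0.223.

d_min ≈ 0.22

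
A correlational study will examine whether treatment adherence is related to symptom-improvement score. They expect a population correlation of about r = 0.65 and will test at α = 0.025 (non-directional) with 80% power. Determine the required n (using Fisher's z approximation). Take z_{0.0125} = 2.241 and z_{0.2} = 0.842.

n = 19

Fisher's z: C = ½·ln((1+r)/(1−r)) = ½·ln(4.7143) = 0.7753.
n = ((z_{α/2} + z_β)/C)² + 3.
(2.241 + 0.842) / 0.7753 = 3.083 / 0.7753 = 3.977.
n = 3.977² + 3 = 15.81 + 3 = 18.8.
Round up.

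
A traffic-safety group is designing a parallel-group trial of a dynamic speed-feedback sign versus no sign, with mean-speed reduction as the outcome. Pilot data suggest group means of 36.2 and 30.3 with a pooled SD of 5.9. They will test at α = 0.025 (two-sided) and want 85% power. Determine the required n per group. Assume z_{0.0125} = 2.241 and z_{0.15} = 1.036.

Cohen's d = |M₁ − M₂| / SD_pooled = |36.2 − 30.3| / 5.9 = 5.9 / 5.9 = 1.000.
For two independent groups with equal n: n = 2·((z_{α/2} + z_β) / d)².
z_{α/2} + z_β = 2.241 + 1.036 = 3.277.
n = 2 × (3.277 / 1.000)² = 2 × 3.277² = 2 × 10.74 = 21.5.
Round up to the next whole participant.

n = 22 per group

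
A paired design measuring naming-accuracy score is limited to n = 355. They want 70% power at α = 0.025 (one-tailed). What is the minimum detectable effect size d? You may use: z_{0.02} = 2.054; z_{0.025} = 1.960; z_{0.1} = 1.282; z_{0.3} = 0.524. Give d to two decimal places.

For a single sample (or paired design) of n = 355: d_min = (z_{α} + z_β)/√n.
z-sum = 1.960 + 0.524 = 2.484.
d_min = 2.484 / √355 = 2.484 / 18.841 = 0.132.

d_min ≈ 0.13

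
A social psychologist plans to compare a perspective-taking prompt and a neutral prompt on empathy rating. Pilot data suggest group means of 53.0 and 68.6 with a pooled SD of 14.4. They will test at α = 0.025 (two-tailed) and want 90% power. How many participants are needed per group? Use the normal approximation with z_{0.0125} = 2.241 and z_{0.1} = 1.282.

n = 22 per group

Cohen's d = |M₁ − M₂| / SD_pooled = |53.0 − 68.6| / 14.4 = 15.6 / 14.4 = 1.083.
For two independent groups with equal n: n = 2·((z_{α/2} + z_β) / d)².
z_{α/2} + z_β = 2.241 + 1.282 = 3.523.
n = 2 × (3.523 / 1.083)² = 2 × 3.253² = 2 × 10.58 = 21.2.
Round up to the next whole participant.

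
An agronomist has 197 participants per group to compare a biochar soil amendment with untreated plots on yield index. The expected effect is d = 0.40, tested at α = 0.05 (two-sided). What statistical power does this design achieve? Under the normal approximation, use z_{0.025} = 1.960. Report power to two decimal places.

For two equal groups, power = Φ(d·√(n/2) − z_{α/2}).
d·√(n/2) = 0.40 × √(197/2) = 0.40 × 9.925 = 3.970.
z_β = 3.970 − 1.960 = 2.010.
Power = Φ(2.010) = 0.978.

power ≈ 0.98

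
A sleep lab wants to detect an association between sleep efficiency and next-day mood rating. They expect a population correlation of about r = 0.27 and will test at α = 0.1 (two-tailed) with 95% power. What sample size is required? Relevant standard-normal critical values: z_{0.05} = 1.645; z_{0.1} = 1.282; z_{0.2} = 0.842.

Fisher's z: C = ½·ln((1+r)/(1−r)) = ½·ln(1.7397) = 0.2769.
n = ((z_{α/2} + z_β)/C)² + 3.
(1.645 + 1.645) / 0.2769 = 3.290 / 0.2769 = 11.882.
n = 11.882² + 3 = 141.17 + 3 = 144.2.
Round up.

n = 145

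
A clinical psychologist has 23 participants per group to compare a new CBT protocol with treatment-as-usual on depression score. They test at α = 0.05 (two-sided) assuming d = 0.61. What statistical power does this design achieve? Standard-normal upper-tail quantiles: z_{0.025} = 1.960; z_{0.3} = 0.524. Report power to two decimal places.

power ≈ 0.54

For two equal groups, power = Φ(d·√(n/2) − z_{α/2}).
d·√(n/2) = 0.61 × √(23/2) = 0.61 × 3.391 = 2.069.
z_β = 2.069 − 1.960 = 0.109.
Power = Φ(0.109) = 0.543.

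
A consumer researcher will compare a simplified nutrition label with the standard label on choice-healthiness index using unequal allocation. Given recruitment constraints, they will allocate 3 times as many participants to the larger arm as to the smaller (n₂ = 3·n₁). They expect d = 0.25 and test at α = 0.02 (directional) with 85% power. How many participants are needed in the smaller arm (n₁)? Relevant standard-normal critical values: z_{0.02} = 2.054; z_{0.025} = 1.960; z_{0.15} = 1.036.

n₁ = 204

With allocation ratio k = n₂/n₁ = 3, Var(x̄₁−x̄₂) = σ²(1/n₁ + 1/(k·n₁)) = σ²·(k+1)/(k·n₁).
So n₁ = (1 + 1/k)·((z_{α} + z_β)/d)² = 1.333 × (3.090/0.25)².
n₁ = 1.333 × 152.77 = 203.7.
Round up: n₁ = 204, giving n₂ = 3 × 204 = 612.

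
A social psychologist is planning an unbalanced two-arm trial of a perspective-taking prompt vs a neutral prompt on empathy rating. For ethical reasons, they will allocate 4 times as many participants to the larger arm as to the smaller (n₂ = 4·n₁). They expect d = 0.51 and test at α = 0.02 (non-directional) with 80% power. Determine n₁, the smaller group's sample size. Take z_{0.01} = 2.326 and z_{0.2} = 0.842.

n₁ = 49

With allocation ratio k = n₂/n₁ = 4, Var(x̄₁−x̄₂) = σ²(1/n₁ + 1/(k·n₁)) = σ²·(k+1)/(k·n₁).
So n₁ = (1 + 1/k)·((z_{α/2} + z_β)/d)² = 1.250 × (3.168/0.51)².
n₁ = 1.250 × 38.59 = 48.2.
Round up: n₁ = 49, giving n₂ = 4 × 49 = 196.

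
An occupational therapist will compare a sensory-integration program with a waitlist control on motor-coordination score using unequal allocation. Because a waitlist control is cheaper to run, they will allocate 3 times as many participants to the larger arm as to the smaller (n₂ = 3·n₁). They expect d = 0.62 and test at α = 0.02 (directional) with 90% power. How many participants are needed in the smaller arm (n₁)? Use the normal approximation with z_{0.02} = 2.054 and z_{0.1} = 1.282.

With allocation ratio k = n₂/n₁ = 3, Var(x̄₁−x̄₂) = σ²(1/n₁ + 1/(k·n₁)) = σ²·(k+1)/(k·n₁).
So n₁ = (1 + 1/k)·((z_{α} + z_β)/d)² = 1.333 × (3.336/0.62)².
n₁ = 1.333 × 28.95 = 38.6.
Round up: n₁ = 39, giving n₂ = 3 × 39 = 117.

n₁ = 39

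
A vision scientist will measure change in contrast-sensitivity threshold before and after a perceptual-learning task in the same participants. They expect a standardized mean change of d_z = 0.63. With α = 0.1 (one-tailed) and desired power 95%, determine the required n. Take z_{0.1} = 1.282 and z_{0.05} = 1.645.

For a paired (one-sample on differences) test: n = ((z_{α} + z_β) / d)².
z_{α} + z_β = 1.282 + 1.645 = 2.927.
n = (2.927 / 0.63)² = 4.646² = 21.59.
Round up.

n = 22 pairs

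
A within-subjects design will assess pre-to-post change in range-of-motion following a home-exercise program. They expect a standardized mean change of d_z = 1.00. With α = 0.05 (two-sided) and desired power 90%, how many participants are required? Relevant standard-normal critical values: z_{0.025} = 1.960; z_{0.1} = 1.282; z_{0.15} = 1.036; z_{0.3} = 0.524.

For a paired (one-sample on differences) test: n = ((z_{α/2} + z_β) / d)².
z_{α/2} + z_β = 1.960 + 1.282 = 3.242.
n = (3.242 / 1.00)² = 3.242² = 10.51.
Round up.

n = 11 pairs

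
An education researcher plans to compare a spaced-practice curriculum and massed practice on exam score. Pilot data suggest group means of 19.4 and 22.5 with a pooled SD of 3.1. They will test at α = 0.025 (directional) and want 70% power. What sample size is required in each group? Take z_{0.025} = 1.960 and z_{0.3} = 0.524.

n = 13 per group

Cohen's d = |M₁ − M₂| / SD_pooled = |19.4 − 22.5| / 3.1 = 3.1 / 3.1 = 1.000.
For two independent groups with equal n: n = 2·((z_{α} + z_β) / d)².
z_{α} + z_β = 1.960 + 0.524 = 2.484.
n = 2 × (2.484 / 1.000)² = 2 × 2.484² = 2 × 6.17 = 12.3.
Round up to the next whole participant.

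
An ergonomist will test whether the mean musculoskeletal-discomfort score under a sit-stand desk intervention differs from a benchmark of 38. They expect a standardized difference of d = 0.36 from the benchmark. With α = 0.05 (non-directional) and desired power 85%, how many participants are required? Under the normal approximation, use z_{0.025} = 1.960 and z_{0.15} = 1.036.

n = 70

For a one-sample test: n = ((z_{α/2} + z_β) / d)².
z_{α/2} + z_β = 1.960 + 1.036 = 2.996.
n = (2.996 / 0.36)² = 8.322² = 69.26.
Round up.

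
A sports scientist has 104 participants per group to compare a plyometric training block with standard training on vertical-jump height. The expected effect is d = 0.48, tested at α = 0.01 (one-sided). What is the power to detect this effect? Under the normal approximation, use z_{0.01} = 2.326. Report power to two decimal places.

For two equal groups, power = Φ(d·√(n/2) − z_{α}).
d·√(n/2) = 0.48 × √(104/2) = 0.48 × 7.211 = 3.461.
z_β = 3.461 − 2.326 = 1.135.
Power = Φ(1.135) = 0.872.

power ≈ 0.87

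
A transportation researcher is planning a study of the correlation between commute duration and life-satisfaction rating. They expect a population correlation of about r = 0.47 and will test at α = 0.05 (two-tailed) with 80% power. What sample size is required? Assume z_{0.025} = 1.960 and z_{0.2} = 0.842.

n = 34

Fisher's z: C = ½·ln((1+r)/(1−r)) = ½·ln(2.7736) = 0.5101.
n = ((z_{α/2} + z_β)/C)² + 3.
(1.960 + 0.842) / 0.5101 = 2.802 / 0.5101 = 5.493.
n = 5.493² + 3 = 30.17 + 3 = 33.2.
Round up.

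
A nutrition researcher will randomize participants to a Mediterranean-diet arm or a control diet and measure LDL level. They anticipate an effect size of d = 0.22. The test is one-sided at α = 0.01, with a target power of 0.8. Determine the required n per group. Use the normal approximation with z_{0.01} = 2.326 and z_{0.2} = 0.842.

n = 415 per group

For two independent groups with equal n: n = 2·((z_{α} + z_β) / d)².
z_{α} + z_β = 2.326 + 0.842 = 3.168.
n = 2 × (3.168 / 0.22)² = 2 × 14.400² = 2 × 207.36 = 414.7.
Round up to the next whole participant.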